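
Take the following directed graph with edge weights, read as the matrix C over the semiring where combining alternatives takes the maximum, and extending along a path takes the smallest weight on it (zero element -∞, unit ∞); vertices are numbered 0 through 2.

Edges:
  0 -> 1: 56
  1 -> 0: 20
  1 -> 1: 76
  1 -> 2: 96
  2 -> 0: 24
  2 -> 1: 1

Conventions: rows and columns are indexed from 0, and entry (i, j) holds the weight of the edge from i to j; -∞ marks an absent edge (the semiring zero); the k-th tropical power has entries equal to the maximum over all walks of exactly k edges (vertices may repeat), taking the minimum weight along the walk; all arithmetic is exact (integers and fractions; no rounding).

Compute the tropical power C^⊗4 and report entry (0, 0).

C^⊗2:
  [20, 56, 56]
  [24, 76, 76]
  [1, 24, 1]
C^⊗3:
  [24, 56, 56]
  [24, 76, 76]
  [20, 24, 24]
C^⊗4:
  [24, 56, 56]
  [24, 76, 76]
  [24, 24, 24]
Key observation: the optimum is the walk 0->1->1->2->0, with weight 56 min 76 min 96 min 24 = 24.
Optimal value attained by: walk 0->1->1->2->0.
Answer: (C^⊗4)[0][0] = 24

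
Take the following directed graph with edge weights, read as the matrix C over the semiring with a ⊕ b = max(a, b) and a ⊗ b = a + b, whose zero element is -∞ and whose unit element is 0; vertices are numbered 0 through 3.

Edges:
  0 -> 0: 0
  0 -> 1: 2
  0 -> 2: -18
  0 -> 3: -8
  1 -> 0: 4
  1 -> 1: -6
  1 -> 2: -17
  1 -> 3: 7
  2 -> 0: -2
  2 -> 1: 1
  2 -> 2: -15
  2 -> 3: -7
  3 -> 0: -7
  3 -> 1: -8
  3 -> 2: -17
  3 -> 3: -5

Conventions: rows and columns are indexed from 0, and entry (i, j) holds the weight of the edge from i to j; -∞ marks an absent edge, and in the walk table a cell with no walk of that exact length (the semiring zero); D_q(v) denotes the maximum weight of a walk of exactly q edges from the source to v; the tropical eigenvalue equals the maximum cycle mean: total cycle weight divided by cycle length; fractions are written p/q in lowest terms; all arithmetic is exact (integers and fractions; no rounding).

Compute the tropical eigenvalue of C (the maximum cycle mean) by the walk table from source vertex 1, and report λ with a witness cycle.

q=0: [-∞, 0, -∞, -∞]
q=1: [4, -6, -17, 7]
q=2: [4, 6, -10, 2]
q=3: [10, 6, -11, 13]
q=4: [10, 12, -4, 13]
Optimal cycle mean attained by: cycle 0->1->0, total 2 + 4, length 2.
Answer: λ = 3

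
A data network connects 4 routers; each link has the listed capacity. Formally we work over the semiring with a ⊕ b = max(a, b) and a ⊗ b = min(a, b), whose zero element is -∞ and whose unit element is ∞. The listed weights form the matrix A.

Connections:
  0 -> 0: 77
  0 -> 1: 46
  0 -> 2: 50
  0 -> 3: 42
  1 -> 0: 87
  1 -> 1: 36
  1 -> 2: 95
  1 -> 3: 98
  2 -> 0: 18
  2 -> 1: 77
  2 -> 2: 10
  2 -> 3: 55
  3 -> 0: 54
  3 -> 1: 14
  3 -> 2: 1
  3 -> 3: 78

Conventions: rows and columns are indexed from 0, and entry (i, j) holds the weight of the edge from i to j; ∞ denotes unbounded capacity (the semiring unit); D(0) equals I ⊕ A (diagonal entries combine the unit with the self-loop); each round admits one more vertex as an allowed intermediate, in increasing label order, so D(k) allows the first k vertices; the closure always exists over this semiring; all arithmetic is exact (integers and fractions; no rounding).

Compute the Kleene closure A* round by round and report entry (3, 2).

D(0):
  [∞, 46, 50, 42]
  [87, ∞, 95, 98]
  [18, 77, ∞, 55]
  [54, 14, 1, ∞]
D(1):
  [∞, 46, 50, 42]
  [87, ∞, 95, 98]
  [18, 77, ∞, 55]
  [54, 46, 50, ∞]
D(2):
  [∞, 46, 50, 46]
  [87, ∞, 95, 98]
  [77, 77, ∞, 77]
  [54, 46, 50, ∞]
D(3):
  [∞, 50, 50, 50]
  [87, ∞, 95, 98]
  [77, 77, ∞, 77]
  [54, 50, 50, ∞]
D(4):
  [∞, 50, 50, 50]
  [87, ∞, 95, 98]
  [77, 77, ∞, 77]
  [54, 50, 50, ∞]
Answer: A*[3][2] = 50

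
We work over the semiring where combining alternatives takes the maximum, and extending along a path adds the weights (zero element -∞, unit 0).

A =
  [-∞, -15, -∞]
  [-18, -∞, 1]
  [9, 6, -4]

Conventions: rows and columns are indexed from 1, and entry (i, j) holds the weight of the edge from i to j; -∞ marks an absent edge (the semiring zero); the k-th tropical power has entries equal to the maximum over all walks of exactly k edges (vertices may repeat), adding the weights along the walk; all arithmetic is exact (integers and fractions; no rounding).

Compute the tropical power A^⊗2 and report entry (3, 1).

A^⊗2:
  [-33, -∞, -14]
  [10, 7, -3]
  [5, 2, 7]
Key observation: the optimum is the walk 3->3->1, with weight (-4) + 9 = 5.
Optimal value attained by: walk 3->3->1.
Answer: (A^⊗2)[3][1] = 5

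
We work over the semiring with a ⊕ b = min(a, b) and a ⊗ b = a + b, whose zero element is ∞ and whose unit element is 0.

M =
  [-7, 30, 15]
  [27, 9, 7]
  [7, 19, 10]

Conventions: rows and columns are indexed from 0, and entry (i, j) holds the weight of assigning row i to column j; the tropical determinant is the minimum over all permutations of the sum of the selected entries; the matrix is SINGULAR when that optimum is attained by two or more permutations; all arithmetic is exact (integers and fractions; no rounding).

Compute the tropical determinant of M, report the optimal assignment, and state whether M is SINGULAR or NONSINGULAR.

σ = (0, 1, 2): (-7) + 9 + 10 = 12
σ = (0, 2, 1): (-7) + 7 + 19 = 19
σ = (1, 0, 2): 30 + 27 + 10 = 67
σ = (1, 2, 0): 30 + 7 + 7 = 44
σ = (2, 0, 1): 15 + 27 + 19 = 61
σ = (2, 1, 0): 15 + 9 + 7 = 31
Optimal value attained by: σ = (0, 1, 2).
Answer: det⊕(M) = 12; verdict: NONSINGULAR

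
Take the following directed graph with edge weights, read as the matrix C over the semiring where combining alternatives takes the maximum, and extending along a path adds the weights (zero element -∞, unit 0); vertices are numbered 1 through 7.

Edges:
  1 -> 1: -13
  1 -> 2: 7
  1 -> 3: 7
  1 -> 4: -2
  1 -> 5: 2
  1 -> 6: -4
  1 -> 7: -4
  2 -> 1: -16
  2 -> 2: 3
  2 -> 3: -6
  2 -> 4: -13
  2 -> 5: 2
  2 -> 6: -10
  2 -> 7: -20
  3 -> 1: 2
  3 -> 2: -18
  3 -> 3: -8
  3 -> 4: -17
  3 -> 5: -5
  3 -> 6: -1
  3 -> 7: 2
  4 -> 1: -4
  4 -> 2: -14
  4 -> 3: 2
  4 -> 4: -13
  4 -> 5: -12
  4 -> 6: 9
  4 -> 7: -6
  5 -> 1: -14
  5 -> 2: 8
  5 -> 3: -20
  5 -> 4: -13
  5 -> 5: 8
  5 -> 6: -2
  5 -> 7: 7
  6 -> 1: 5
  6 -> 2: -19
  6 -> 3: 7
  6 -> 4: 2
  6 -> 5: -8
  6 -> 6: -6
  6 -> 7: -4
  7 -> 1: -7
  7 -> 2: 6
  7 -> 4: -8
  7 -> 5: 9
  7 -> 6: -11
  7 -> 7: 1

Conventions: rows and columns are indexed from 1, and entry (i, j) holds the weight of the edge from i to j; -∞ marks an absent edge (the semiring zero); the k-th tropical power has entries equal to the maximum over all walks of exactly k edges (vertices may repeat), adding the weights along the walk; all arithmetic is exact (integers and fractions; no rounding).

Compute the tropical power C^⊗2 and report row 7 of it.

C^⊗2:
  [9, 10, 3, -2, 10, 7, 9]
  [-4, 10, -3, -8, 10, 0, 9]
  [4, 9, 9, 1, 11, -2, 3]
  [14, 3, 16, 11, 3, 3, 5]
  [3, 16, 5, 0, 16, 6, 15]
  [9, 12, 12, 3, 7, 11, 9]
  [-5, 17, 0, -4, 17, 7, 16]
Answer: row 7 of C^⊗2 = [-5, 17, 0, -4, 17, 7, 16]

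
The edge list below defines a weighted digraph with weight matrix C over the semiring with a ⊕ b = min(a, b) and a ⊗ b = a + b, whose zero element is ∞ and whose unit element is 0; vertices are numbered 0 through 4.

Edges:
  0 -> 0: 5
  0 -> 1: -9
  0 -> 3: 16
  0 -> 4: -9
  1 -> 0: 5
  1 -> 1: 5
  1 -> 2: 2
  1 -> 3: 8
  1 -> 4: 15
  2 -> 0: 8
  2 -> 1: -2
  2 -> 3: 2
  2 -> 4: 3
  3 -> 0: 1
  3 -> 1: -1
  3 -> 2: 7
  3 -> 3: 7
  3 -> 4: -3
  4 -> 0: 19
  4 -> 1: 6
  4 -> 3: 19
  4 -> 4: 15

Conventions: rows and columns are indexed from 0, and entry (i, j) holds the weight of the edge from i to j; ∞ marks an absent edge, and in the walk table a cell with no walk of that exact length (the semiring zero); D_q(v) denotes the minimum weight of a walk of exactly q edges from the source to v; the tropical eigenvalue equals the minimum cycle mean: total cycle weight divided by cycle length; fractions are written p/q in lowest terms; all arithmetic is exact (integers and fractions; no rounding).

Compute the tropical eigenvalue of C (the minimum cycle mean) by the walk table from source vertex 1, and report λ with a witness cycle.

q=0: [∞, 0, ∞, ∞, ∞]
q=1: [5, 5, 2, 8, 15]
q=2: [9, -4, 7, 4, -4]
q=3: [1, 0, -2, 4, 0]
q=4: [5, -8, 2, 0, -8]
q=5: [-3, -4, -6, 0, -4]
Optimal cycle mean attained by: cycle 0->1->0, total (-9) + 5, length 2.
Answer: λ = -2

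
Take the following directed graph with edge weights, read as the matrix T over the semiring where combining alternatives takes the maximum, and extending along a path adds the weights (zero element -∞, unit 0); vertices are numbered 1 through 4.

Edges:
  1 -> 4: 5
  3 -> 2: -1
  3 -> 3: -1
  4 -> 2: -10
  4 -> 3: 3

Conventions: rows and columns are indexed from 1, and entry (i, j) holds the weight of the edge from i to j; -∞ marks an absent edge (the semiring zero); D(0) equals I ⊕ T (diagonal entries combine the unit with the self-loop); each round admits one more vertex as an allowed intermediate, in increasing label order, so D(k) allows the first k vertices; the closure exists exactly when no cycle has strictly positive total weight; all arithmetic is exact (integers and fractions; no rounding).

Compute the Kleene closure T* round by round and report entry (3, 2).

D(0):
  [0, -∞, -∞, 5]
  [-∞, 0, -∞, -∞]
  [-∞, -1, 0, -∞]
  [-∞, -10, 3, 0]
D(1):
  [0, -∞, -∞, 5]
  [-∞, 0, -∞, -∞]
  [-∞, -1, 0, -∞]
  [-∞, -10, 3, 0]
D(2):
  [0, -∞, -∞, 5]
  [-∞, 0, -∞, -∞]
  [-∞, -1, 0, -∞]
  [-∞, -10, 3, 0]
D(3):
  [0, -∞, -∞, 5]
  [-∞, 0, -∞, -∞]
  [-∞, -1, 0, -∞]
  [-∞, 2, 3, 0]
D(4):
  [0, 7, 8, 5]
  [-∞, 0, -∞, -∞]
  [-∞, -1, 0, -∞]
  [-∞, 2, 3, 0]
Answer: T*[3][2] = -1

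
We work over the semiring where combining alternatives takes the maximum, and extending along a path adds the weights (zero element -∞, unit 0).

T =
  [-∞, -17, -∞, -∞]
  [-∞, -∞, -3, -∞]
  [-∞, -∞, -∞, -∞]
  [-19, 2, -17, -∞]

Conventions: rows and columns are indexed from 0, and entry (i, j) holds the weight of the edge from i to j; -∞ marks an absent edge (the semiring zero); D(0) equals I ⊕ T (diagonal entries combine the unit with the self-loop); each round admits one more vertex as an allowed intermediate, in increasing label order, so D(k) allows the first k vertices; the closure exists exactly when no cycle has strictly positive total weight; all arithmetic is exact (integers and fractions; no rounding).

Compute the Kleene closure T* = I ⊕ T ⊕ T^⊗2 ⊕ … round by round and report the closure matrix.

D(0):
  [0, -17, -∞, -∞]
  [-∞, 0, -3, -∞]
  [-∞, -∞, 0, -∞]
  [-19, 2, -17, 0]
D(1):
  [0, -17, -∞, -∞]
  [-∞, 0, -3, -∞]
  [-∞, -∞, 0, -∞]
  [-19, 2, -17, 0]
D(2):
  [0, -17, -20, -∞]
  [-∞, 0, -3, -∞]
  [-∞, -∞, 0, -∞]
  [-19, 2, -1, 0]
D(3):
  [0, -17, -20, -∞]
  [-∞, 0, -3, -∞]
  [-∞, -∞, 0, -∞]
  [-19, 2, -1, 0]
D(4):
  [0, -17, -20, -∞]
  [-∞, 0, -3, -∞]
  [-∞, -∞, 0, -∞]
  [-19, 2, -1, 0]
Answer: T* = [[0, -17, -20, -∞], [-∞, 0, -3, -∞], [-∞, -∞, 0, -∞], [-19, 2, -1, 0]]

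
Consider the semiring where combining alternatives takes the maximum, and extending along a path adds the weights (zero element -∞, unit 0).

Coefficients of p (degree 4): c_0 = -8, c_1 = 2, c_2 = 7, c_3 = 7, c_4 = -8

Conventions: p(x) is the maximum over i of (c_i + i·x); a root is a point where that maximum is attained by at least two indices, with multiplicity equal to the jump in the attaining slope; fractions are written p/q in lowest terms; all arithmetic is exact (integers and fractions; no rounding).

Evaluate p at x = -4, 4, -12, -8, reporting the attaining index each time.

p(-4) = max(-8+0·(-4)=-8, 2+1·(-4)=-2, 7+2·(-4)=-1, 7+3·(-4)=-5, -8+4·(-4)=-24) = -1 (attained by i=2)
p(4) = max(-8+0·4=-8, 2+1·4=6, 7+2·4=15, 7+3·4=19, -8+4·4=8) = 19 (attained by i=3)
p(-12) = max(-8+0·(-12)=-8, 2+1·(-12)=-10, 7+2·(-12)=-17, 7+3·(-12)=-29, -8+4·(-12)=-56) = -8 (attained by i=0)
p(-8) = max(-8+0·(-8)=-8, 2+1·(-8)=-6, 7+2·(-8)=-9, 7+3·(-8)=-17, -8+4·(-8)=-40) = -6 (attained by i=1)
Answer: p(-4) = -1; p(4) = 19; p(-12) = -8; p(-8) = -6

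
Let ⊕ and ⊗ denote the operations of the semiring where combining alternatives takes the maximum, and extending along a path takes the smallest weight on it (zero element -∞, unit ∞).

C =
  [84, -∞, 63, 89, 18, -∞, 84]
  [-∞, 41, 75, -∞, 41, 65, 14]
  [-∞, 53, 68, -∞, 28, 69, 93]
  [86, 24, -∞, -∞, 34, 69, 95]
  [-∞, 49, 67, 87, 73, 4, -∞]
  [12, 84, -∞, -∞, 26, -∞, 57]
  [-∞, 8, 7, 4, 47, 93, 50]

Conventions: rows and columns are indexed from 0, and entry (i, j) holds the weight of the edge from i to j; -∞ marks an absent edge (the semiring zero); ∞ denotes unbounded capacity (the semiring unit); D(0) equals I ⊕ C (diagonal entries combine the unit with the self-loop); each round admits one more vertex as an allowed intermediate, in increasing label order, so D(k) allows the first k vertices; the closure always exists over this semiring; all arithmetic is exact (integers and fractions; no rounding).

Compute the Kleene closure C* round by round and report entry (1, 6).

D(0):
  [∞, -∞, 63, 89, 18, -∞, 84]
  [-∞, ∞, 75, -∞, 41, 65, 14]
  [-∞, 53, ∞, -∞, 28, 69, 93]
  [86, 24, -∞, ∞, 34, 69, 95]
  [-∞, 49, 67, 87, ∞, 4, -∞]
  [12, 84, -∞, -∞, 26, ∞, 57]
  [-∞, 8, 7, 4, 47, 93, ∞]
D(1):
  [∞, -∞, 63, 89, 18, -∞, 84]
  [-∞, ∞, 75, -∞, 41, 65, 14]
  [-∞, 53, ∞, -∞, 28, 69, 93]
  [86, 24, 63, ∞, 34, 69, 95]
  [-∞, 49, 67, 87, ∞, 4, -∞]
  [12, 84, 12, 12, 26, ∞, 57]
  [-∞, 8, 7, 4, 47, 93, ∞]
D(2):
  [∞, -∞, 63, 89, 18, -∞, 84]
  [-∞, ∞, 75, -∞, 41, 65, 14]
  [-∞, 53, ∞, -∞, 41, 69, 93]
  [86, 24, 63, ∞, 34, 69, 95]
  [-∞, 49, 67, 87, ∞, 49, 14]
  [12, 84, 75, 12, 41, ∞, 57]
  [-∞, 8, 8, 4, 47, 93, ∞]
D(3):
  [∞, 53, 63, 89, 41, 63, 84]
  [-∞, ∞, 75, -∞, 41, 69, 75]
  [-∞, 53, ∞, -∞, 41, 69, 93]
  [86, 53, 63, ∞, 41, 69, 95]
  [-∞, 53, 67, 87, ∞, 67, 67]
  [12, 84, 75, 12, 41, ∞, 75]
  [-∞, 8, 8, 4, 47, 93, ∞]
D(4):
  [∞, 53, 63, 89, 41, 69, 89]
  [-∞, ∞, 75, -∞, 41, 69, 75]
  [-∞, 53, ∞, -∞, 41, 69, 93]
  [86, 53, 63, ∞, 41, 69, 95]
  [86, 53, 67, 87, ∞, 69, 87]
  [12, 84, 75, 12, 41, ∞, 75]
  [4, 8, 8, 4, 47, 93, ∞]
D(5):
  [∞, 53, 63, 89, 41, 69, 89]
  [41, ∞, 75, 41, 41, 69, 75]
  [41, 53, ∞, 41, 41, 69, 93]
  [86, 53, 63, ∞, 41, 69, 95]
  [86, 53, 67, 87, ∞, 69, 87]
  [41, 84, 75, 41, 41, ∞, 75]
  [47, 47, 47, 47, 47, 93, ∞]
D(6):
  [∞, 69, 69, 89, 41, 69, 89]
  [41, ∞, 75, 41, 41, 69, 75]
  [41, 69, ∞, 41, 41, 69, 93]
  [86, 69, 69, ∞, 41, 69, 95]
  [86, 69, 69, 87, ∞, 69, 87]
  [41, 84, 75, 41, 41, ∞, 75]
  [47, 84, 75, 47, 47, 93, ∞]
D(7):
  [∞, 84, 75, 89, 47, 89, 89]
  [47, ∞, 75, 47, 47, 75, 75]
  [47, 84, ∞, 47, 47, 93, 93]
  [86, 84, 75, ∞, 47, 93, 95]
  [86, 84, 75, 87, ∞, 87, 87]
  [47, 84, 75, 47, 47, ∞, 75]
  [47, 84, 75, 47, 47, 93, ∞]
Answer: C*[1][6] = 75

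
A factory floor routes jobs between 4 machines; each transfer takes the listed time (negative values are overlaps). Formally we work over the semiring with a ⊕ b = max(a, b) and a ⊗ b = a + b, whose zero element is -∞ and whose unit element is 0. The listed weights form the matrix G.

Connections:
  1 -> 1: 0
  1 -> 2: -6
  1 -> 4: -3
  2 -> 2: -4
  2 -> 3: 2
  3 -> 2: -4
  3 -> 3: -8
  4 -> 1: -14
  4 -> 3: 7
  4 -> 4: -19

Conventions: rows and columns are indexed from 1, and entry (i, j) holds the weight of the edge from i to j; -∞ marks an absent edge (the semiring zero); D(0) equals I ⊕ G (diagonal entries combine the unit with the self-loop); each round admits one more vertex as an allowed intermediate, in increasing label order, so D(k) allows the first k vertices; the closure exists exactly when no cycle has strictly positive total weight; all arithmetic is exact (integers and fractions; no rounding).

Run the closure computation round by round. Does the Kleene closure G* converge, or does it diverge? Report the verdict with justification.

D(0):
  [0, -6, -∞, -3]
  [-∞, 0, 2, -∞]
  [-∞, -4, 0, -∞]
  [-14, -∞, 7, 0]
D(1):
  [0, -6, -∞, -3]
  [-∞, 0, 2, -∞]
  [-∞, -4, 0, -∞]
  [-14, -20, 7, 0]
D(2):
  [0, -6, -4, -3]
  [-∞, 0, 2, -∞]
  [-∞, -4, 0, -∞]
  [-14, -20, 7, 0]
D(3):
  [0, -6, -4, -3]
  [-∞, 0, 2, -∞]
  [-∞, -4, 0, -∞]
  [-14, 3, 7, 0]
D(4):
  [0, 0, 4, -3]
  [-∞, 0, 2, -∞]
  [-∞, -4, 0, -∞]
  [-14, 3, 7, 0]
Key observation: every diagonal entry stays at the unit through all rounds, so no improving cycle exists.
Answer: CONVERGES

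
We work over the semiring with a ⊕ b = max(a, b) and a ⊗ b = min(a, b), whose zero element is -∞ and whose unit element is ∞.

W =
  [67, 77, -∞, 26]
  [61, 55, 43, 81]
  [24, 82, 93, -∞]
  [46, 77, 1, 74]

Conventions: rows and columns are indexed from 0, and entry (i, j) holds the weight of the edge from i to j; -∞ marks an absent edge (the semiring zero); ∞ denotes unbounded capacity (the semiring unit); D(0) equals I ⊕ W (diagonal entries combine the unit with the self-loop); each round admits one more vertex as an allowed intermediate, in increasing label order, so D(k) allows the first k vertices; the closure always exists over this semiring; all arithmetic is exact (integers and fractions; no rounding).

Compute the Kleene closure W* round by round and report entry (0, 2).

D(0):
  [∞, 77, -∞, 26]
  [61, ∞, 43, 81]
  [24, 82, ∞, -∞]
  [46, 77, 1, ∞]
D(1):
  [∞, 77, -∞, 26]
  [61, ∞, 43, 81]
  [24, 82, ∞, 24]
  [46, 77, 1, ∞]
D(2):
  [∞, 77, 43, 77]
  [61, ∞, 43, 81]
  [61, 82, ∞, 81]
  [61, 77, 43, ∞]
D(3):
  [∞, 77, 43, 77]
  [61, ∞, 43, 81]
  [61, 82, ∞, 81]
  [61, 77, 43, ∞]
D(4):
  [∞, 77, 43, 77]
  [61, ∞, 43, 81]
  [61, 82, ∞, 81]
  [61, 77, 43, ∞]
Answer: W*[0][2] = 43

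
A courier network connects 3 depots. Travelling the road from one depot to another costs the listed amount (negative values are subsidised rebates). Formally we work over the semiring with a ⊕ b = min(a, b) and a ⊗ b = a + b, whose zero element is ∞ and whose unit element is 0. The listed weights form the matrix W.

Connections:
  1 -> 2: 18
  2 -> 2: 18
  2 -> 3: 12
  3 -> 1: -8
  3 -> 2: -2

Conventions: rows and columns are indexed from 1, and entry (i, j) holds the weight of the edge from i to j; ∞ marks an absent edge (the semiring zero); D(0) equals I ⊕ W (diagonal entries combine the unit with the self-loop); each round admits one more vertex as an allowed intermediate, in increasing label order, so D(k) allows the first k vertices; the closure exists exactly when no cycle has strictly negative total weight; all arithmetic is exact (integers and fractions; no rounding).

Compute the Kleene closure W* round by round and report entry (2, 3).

D(0):
  [0, 18, ∞]
  [∞, 0, 12]
  [-8, -2, 0]
D(1):
  [0, 18, ∞]
  [∞, 0, 12]
  [-8, -2, 0]
D(2):
  [0, 18, 30]
  [∞, 0, 12]
  [-8, -2, 0]
D(3):
  [0, 18, 30]
  [4, 0, 12]
  [-8, -2, 0]
Answer: W*[2][3] = 12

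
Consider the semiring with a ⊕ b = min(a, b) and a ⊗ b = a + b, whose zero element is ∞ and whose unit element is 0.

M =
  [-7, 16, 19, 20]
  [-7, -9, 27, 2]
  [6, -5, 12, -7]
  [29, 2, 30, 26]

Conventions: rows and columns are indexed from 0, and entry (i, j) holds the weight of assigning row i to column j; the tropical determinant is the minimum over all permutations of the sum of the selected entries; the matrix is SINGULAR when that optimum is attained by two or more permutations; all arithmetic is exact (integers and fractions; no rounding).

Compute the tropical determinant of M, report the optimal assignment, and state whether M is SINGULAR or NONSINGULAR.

σ = (0, 1, 2, 3): (-7) + (-9) + 12 + 26 = 22
σ = (0, 1, 3, 2): (-7) + (-9) + (-7) + 30 = 7
σ = (0, 2, 1, 3): (-7) + 27 + (-5) + 26 = 41
σ = (0, 2, 3, 1): (-7) + 27 + (-7) + 2 = 15
σ = (0, 3, 1, 2): (-7) + 2 + (-5) + 30 = 20
σ = (0, 3, 2, 1): (-7) + 2 + 12 + 2 = 9
σ = (1, 0, 2, 3): 16 + (-7) + 12 + 26 = 47
σ = (1, 0, 3, 2): 16 + (-7) + (-7) + 30 = 32
σ = (1, 2, 0, 3): 16 + 27 + 6 + 26 = 75
σ = (1, 2, 3, 0): 16 + 27 + (-7) + 29 = 65
σ = (1, 3, 0, 2): 16 + 2 + 6 + 30 = 54
σ = (1, 3, 2, 0): 16 + 2 + 12 + 29 = 59
σ = (2, 0, 1, 3): 19 + (-7) + (-5) + 26 = 33
σ = (2, 0, 3, 1): 19 + (-7) + (-7) + 2 = 7
σ = (2, 1, 0, 3): 19 + (-9) + 6 + 26 = 42
σ = (2, 1, 3, 0): 19 + (-9) + (-7) + 29 = 32
σ = (2, 3, 0, 1): 19 + 2 + 6 + 2 = 29
σ = (2, 3, 1, 0): 19 + 2 + (-5) + 29 = 45
σ = (3, 0, 1, 2): 20 + (-7) + (-5) + 30 = 38
σ = (3, 0, 2, 1): 20 + (-7) + 12 + 2 = 27
σ = (3, 1, 0, 2): 20 + (-9) + 6 + 30 = 47
σ = (3, 1, 2, 0): 20 + (-9) + 12 + 29 = 52
σ = (3, 2, 0, 1): 20 + 27 + 6 + 2 = 55
σ = (3, 2, 1, 0): 20 + 27 + (-5) + 29 = 71
Optimal value attained by: σ = (0, 1, 3, 2).
Answer: det⊕(M) = 7; verdict: SINGULAR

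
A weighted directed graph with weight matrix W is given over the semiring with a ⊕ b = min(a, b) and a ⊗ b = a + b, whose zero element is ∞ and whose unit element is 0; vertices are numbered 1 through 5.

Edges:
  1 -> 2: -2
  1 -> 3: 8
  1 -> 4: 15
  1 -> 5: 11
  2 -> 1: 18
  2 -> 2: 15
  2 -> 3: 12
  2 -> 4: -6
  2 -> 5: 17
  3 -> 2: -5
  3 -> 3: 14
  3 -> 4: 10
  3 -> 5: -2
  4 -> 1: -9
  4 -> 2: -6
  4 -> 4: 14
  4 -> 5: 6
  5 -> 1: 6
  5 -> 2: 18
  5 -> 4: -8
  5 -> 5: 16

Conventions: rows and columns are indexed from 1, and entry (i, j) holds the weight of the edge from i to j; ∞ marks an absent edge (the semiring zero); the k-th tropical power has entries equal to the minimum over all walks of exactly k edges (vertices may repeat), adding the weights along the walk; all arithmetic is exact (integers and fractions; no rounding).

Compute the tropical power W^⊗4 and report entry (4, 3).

W^⊗2:
  [6, 3, 10, -8, 6]
  [-15, -12, 26, 8, 0]
  [1, 4, 7, -11, 12]
  [5, -11, -1, -12, 2]
  [-17, -14, 14, 6, -2]
W^⊗3:
  [-17, -14, 14, -3, -2]
  [-1, -17, -7, -18, -4]
  [-20, -17, 9, -2, -5]
  [-21, -18, 1, -17, -6]
  [-3, -19, -9, -20, -6]
W^⊗4:
  [-12, -19, -9, -20, -6]
  [-27, -24, -5, -23, -12]
  [-11, -22, -12, -23, -9]
  [-26, -23, -13, -24, -11]
  [-29, -26, -7, -25, -14]
Key observation: the optimum is the walk 4->2->4->1->3, with weight (-6) + (-6) + (-9) + 8 = -13.
Optimal value attained by: walk 4->2->4->1->3.
Answer: (W^⊗4)[4][3] = -13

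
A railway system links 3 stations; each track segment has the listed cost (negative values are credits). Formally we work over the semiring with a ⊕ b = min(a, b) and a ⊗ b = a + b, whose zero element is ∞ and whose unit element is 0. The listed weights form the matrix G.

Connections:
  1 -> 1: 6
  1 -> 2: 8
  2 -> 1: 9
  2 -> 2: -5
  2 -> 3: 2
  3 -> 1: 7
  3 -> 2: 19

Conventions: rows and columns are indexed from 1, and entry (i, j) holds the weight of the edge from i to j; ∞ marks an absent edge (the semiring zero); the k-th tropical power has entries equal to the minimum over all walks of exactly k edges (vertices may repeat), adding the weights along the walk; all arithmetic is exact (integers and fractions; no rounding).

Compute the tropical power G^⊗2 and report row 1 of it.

G^⊗2:
  [12, 3, 10]
  [4, -10, -3]
  [13, 14, 21]
Answer: row 1 of G^⊗2 = [12, 3, 10]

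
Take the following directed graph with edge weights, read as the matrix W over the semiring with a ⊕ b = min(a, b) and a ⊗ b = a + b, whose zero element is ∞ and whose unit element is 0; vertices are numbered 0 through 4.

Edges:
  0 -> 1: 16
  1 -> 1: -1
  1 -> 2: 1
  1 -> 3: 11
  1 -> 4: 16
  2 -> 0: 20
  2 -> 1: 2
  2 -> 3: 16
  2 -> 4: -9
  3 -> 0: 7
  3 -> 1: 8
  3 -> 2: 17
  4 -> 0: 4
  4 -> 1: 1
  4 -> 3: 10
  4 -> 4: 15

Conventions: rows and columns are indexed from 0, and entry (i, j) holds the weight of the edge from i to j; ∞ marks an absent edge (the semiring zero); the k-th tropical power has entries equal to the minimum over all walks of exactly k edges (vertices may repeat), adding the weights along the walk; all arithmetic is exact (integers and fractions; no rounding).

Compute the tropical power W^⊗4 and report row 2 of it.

W^⊗2:
  [∞, 15, 17, 27, 32]
  [18, -2, 0, 10, -8]
  [-5, -8, 3, 1, 6]
  [37, 7, 9, 19, 8]
  [17, 0, 2, 12, 17]
W^⊗3:
  [34, 14, 16, 26, 8]
  [-4, -7, -1, 2, -9]
  [8, -9, -7, 3, -6]
  [12, 6, 8, 18, 0]
  [19, -1, 1, 11, -7]
W^⊗4:
  [12, 9, 15, 18, 7]
  [-5, -8, -6, 1, -10]
  [-2, -10, -8, 2, -16]
  [4, 1, 7, 10, -1]
  [-3, -6, 0, 3, -8]
Answer: row 2 of W^⊗4 = [-2, -10, -8, 2, -16]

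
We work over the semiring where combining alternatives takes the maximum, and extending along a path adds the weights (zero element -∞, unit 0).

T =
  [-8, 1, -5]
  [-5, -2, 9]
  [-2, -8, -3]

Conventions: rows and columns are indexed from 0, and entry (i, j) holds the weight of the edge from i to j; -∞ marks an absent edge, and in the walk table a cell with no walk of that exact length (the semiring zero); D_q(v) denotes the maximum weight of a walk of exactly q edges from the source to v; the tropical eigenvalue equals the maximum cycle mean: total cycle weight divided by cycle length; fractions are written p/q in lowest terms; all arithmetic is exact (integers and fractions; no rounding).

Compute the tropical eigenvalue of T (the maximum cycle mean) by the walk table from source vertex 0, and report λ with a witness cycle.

q=0: [0, -∞, -∞]
q=1: [-8, 1, -5]
q=2: [-4, -1, 10]
q=3: [8, 2, 8]
Optimal cycle mean attained by: cycle 0->1->2->0, total 1 + 9 + (-2), length 3.
Answer: λ = 8/3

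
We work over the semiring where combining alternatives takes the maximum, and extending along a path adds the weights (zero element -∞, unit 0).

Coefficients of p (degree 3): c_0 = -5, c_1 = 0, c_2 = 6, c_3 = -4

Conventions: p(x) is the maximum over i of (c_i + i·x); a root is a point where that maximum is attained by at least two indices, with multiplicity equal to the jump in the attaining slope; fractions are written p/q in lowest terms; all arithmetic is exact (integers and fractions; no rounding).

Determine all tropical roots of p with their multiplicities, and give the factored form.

hull edge (i=0, c=-5) to (i=2, c=6): slope 11/2, span 2
hull edge (i=2, c=6) to (i=3, c=-4): slope -10, span 1
Factored form: p(x) = -4 ⊗ (x ⊕ (-11/2)) ⊗ (x ⊕ (-11/2)) ⊗ (x ⊕ 10)
Answer: roots = -11/2 (mult 2), 10 (mult 1)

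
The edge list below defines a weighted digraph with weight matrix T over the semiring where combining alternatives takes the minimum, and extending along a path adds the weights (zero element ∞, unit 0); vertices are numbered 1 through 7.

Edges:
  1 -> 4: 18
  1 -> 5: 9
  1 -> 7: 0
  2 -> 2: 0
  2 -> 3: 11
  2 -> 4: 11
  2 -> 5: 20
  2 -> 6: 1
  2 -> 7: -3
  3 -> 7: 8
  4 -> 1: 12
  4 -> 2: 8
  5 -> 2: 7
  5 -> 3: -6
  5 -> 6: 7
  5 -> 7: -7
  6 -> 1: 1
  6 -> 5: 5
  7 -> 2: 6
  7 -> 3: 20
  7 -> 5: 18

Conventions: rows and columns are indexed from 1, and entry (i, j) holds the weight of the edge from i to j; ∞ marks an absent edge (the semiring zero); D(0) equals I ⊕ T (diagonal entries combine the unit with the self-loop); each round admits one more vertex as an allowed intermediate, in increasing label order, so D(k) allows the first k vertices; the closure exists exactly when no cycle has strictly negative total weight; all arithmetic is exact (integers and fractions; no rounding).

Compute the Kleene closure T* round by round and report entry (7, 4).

D(0):
  [0, ∞, ∞, 18, 9, ∞, 0]
  [∞, 0, 11, 11, 20, 1, -3]
  [∞, ∞, 0, ∞, ∞, ∞, 8]
  [12, 8, ∞, 0, ∞, ∞, ∞]
  [∞, 7, -6, ∞, 0, 7, -7]
  [1, ∞, ∞, ∞, 5, 0, ∞]
  [∞, 6, 20, ∞, 18, ∞, 0]
D(1):
  [0, ∞, ∞, 18, 9, ∞, 0]
  [∞, 0, 11, 11, 20, 1, -3]
  [∞, ∞, 0, ∞, ∞, ∞, 8]
  [12, 8, ∞, 0, 21, ∞, 12]
  [∞, 7, -6, ∞, 0, 7, -7]
  [1, ∞, ∞, 19, 5, 0, 1]
  [∞, 6, 20, ∞, 18, ∞, 0]
D(2):
  [0, ∞, ∞, 18, 9, ∞, 0]
  [∞, 0, 11, 11, 20, 1, -3]
  [∞, ∞, 0, ∞, ∞, ∞, 8]
  [12, 8, 19, 0, 21, 9, 5]
  [∞, 7, -6, 18, 0, 7, -7]
  [1, ∞, ∞, 19, 5, 0, 1]
  [∞, 6, 17, 17, 18, 7, 0]
D(3):
  [0, ∞, ∞, 18, 9, ∞, 0]
  [∞, 0, 11, 11, 20, 1, -3]
  [∞, ∞, 0, ∞, ∞, ∞, 8]
  [12, 8, 19, 0, 21, 9, 5]
  [∞, 7, -6, 18, 0, 7, -7]
  [1, ∞, ∞, 19, 5, 0, 1]
  [∞, 6, 17, 17, 18, 7, 0]
D(4):
  [0, 26, 37, 18, 9, 27, 0]
  [23, 0, 11, 11, 20, 1, -3]
  [∞, ∞, 0, ∞, ∞, ∞, 8]
  [12, 8, 19, 0, 21, 9, 5]
  [30, 7, -6, 18, 0, 7, -7]
  [1, 27, 38, 19, 5, 0, 1]
  [29, 6, 17, 17, 18, 7, 0]
D(5):
  [0, 16, 3, 18, 9, 16, 0]
  [23, 0, 11, 11, 20, 1, -3]
  [∞, ∞, 0, ∞, ∞, ∞, 8]
  [12, 8, 15, 0, 21, 9, 5]
  [30, 7, -6, 18, 0, 7, -7]
  [1, 12, -1, 19, 5, 0, -2]
  [29, 6, 12, 17, 18, 7, 0]
D(6):
  [0, 16, 3, 18, 9, 16, 0]
  [2, 0, 0, 11, 6, 1, -3]
  [∞, ∞, 0, ∞, ∞, ∞, 8]
  [10, 8, 8, 0, 14, 9, 5]
  [8, 7, -6, 18, 0, 7, -7]
  [1, 12, -1, 19, 5, 0, -2]
  [8, 6, 6, 17, 12, 7, 0]
D(7):
  [0, 6, 3, 17, 9, 7, 0]
  [2, 0, 0, 11, 6, 1, -3]
  [16, 14, 0, 25, 20, 15, 8]
  [10, 8, 8, 0, 14, 9, 5]
  [1, -1, -6, 10, 0, 0, -7]
  [1, 4, -1, 15, 5, 0, -2]
  [8, 6, 6, 17, 12, 7, 0]
Answer: T*[7][4] = 17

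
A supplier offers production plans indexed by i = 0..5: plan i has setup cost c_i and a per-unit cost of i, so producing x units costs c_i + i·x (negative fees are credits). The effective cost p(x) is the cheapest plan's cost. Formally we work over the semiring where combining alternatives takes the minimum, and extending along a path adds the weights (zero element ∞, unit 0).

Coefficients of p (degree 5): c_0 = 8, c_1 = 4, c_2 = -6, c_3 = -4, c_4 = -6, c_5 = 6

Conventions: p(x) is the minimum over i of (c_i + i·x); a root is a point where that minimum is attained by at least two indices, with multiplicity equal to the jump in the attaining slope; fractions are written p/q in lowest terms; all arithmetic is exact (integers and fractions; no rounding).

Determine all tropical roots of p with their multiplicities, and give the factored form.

hull edge (i=0, c=8) to (i=2, c=-6): slope -7, span 2
hull edge (i=2, c=-6) to (i=4, c=-6): slope 0, span 2
hull edge (i=4, c=-6) to (i=5, c=6): slope 12, span 1
Factored form: p(x) = 6 ⊗ (x ⊕ (-12)) ⊗ (x ⊕ 0) ⊗ (x ⊕ 0) ⊗ (x ⊕ 7) ⊗ (x ⊕ 7)
Answer: roots = -12 (mult 1), 0 (mult 2), 7 (mult 2)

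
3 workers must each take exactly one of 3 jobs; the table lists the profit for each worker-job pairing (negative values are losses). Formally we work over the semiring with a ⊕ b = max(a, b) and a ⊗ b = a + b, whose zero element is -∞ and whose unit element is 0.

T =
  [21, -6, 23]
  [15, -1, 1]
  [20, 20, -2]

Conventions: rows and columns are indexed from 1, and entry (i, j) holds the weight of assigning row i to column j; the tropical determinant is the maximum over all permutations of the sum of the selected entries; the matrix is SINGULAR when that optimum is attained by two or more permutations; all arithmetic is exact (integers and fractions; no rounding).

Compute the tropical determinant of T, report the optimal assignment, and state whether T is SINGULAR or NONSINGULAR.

σ = (1, 2, 3): 21 + (-1) + (-2) = 18
σ = (1, 3, 2): 21 + 1 + 20 = 42
σ = (2, 1, 3): (-6) + 15 + (-2) = 7
σ = (2, 3, 1): (-6) + 1 + 20 = 15
σ = (3, 1, 2): 23 + 15 + 20 = 58
σ = (3, 2, 1): 23 + (-1) + 20 = 42
Optimal value attained by: σ = (3, 1, 2).
Answer: det⊕(T) = 58; verdict: NONSINGULAR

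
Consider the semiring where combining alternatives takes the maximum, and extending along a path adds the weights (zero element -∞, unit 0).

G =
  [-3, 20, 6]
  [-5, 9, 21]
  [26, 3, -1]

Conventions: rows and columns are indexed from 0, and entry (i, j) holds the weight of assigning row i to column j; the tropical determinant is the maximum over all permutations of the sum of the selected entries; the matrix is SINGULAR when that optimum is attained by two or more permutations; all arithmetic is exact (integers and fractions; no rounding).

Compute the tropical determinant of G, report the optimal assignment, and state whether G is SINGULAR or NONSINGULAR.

σ = (0, 1, 2): (-3) + 9 + (-1) = 5
σ = (0, 2, 1): (-3) + 21 + 3 = 21
σ = (1, 0, 2): 20 + (-5) + (-1) = 14
σ = (1, 2, 0): 20 + 21 + 26 = 67
σ = (2, 0, 1): 6 + (-5) + 3 = 4
σ = (2, 1, 0): 6 + 9 + 26 = 41
Optimal value attained by: σ = (1, 2, 0).
Answer: det⊕(G) = 67; verdict: NONSINGULAR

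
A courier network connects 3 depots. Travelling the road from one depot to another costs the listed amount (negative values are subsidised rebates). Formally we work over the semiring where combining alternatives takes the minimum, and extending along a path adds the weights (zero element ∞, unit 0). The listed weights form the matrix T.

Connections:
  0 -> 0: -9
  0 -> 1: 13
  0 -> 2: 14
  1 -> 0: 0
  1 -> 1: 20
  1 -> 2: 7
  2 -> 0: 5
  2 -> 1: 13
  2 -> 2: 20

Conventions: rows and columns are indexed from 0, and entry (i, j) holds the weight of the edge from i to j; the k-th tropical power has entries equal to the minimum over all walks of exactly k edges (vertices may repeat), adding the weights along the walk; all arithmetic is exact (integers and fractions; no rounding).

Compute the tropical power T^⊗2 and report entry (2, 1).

T^⊗2:
  [-18, 4, 5]
  [-9, 13, 14]
  [-4, 18, 19]
Key observation: the optimum is the walk 2->0->1, with weight 5 + 13 = 18.
Optimal value attained by: walk 2->0->1.
Answer: (T^⊗2)[2][1] = 18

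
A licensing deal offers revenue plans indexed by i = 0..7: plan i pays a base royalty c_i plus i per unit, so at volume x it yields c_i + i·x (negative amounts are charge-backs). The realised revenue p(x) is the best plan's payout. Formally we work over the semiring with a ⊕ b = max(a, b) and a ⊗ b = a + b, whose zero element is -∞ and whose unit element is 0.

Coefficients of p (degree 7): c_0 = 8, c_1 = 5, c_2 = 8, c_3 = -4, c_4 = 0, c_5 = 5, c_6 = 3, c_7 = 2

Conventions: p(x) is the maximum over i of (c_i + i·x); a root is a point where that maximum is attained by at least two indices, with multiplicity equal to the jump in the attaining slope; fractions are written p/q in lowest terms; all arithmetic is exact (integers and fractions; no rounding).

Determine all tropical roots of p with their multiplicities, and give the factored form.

hull edge (i=0, c=8) to (i=2, c=8): slope 0, span 2
hull edge (i=2, c=8) to (i=5, c=5): slope -1, span 3
hull edge (i=5, c=5) to (i=7, c=2): slope -3/2, span 2
Factored form: p(x) = 2 ⊗ (x ⊕ 0) ⊗ (x ⊕ 0) ⊗ (x ⊕ 1) ⊗ (x ⊕ 1) ⊗ (x ⊕ 1) ⊗ (x ⊕ 3/2) ⊗ (x ⊕ 3/2)
Answer: roots = 0 (mult 2), 1 (mult 3), 3/2 (mult 2)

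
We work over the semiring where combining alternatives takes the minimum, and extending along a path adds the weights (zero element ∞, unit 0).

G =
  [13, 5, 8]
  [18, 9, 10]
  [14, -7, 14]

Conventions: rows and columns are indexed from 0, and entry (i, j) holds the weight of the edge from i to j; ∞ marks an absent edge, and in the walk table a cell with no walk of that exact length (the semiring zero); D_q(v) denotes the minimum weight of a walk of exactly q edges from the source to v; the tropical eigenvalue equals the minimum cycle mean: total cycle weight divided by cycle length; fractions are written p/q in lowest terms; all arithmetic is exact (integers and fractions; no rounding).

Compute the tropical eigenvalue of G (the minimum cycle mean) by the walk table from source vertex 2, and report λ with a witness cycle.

q=0: [∞, ∞, 0]
q=1: [14, -7, 14]
q=2: [11, 2, 3]
q=3: [17, -4, 12]
Optimal cycle mean attained by: cycle 1->2->1, total 10 + (-7), length 2.
Answer: λ = 3/2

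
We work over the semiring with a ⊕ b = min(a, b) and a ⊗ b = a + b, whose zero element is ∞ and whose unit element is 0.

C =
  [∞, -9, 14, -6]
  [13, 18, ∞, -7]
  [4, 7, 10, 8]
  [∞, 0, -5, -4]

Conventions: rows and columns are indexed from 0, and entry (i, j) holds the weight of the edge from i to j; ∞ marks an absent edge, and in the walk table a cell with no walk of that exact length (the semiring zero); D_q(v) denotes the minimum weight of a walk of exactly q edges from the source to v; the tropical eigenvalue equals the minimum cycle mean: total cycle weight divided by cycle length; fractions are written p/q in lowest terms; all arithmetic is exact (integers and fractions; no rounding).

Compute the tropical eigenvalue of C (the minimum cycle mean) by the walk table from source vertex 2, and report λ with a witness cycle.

q=0: [∞, ∞, 0, ∞]
q=1: [4, 7, 10, 8]
q=2: [14, -5, 3, -2]
q=3: [7, -2, -7, -12]
q=4: [-3, -12, -17, -16]
Optimal cycle mean attained by: cycle 0->1->3->2->0, total (-9) + (-7) + (-5) + 4, length 4.
Answer: λ = -17/4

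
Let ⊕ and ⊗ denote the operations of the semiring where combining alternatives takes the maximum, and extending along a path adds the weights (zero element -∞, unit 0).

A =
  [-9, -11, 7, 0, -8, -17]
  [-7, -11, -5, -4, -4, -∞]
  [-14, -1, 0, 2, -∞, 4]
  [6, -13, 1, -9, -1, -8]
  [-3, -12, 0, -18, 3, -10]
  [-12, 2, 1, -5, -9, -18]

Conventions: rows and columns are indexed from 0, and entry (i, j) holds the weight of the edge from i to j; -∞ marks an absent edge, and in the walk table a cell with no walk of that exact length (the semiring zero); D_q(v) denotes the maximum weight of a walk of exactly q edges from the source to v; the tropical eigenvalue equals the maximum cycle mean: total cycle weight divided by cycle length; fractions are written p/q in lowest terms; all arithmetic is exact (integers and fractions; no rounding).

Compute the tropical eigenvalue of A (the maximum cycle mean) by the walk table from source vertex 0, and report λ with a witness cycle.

q=0: [0, -∞, -∞, -∞, -∞, -∞]
q=1: [-9, -11, 7, 0, -8, -17]
q=2: [6, 6, 7, 9, -1, 11]
q=3: [15, 13, 13, 9, 8, 11]
q=4: [15, 13, 22, 15, 11, 17]
q=5: [21, 21, 22, 24, 14, 26]
q=6: [30, 28, 28, 24, 23, 26]
Optimal cycle mean attained by: cycle 0->2->3->0, total 7 + 2 + 6, length 3.
Answer: λ = 5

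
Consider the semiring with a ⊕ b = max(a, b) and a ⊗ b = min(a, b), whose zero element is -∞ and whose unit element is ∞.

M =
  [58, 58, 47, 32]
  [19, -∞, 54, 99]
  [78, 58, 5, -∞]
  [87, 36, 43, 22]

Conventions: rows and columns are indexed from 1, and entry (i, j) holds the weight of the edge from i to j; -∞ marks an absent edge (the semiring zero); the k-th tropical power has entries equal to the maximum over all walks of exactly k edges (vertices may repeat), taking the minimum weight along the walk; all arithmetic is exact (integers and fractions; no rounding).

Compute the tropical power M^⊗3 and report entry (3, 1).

M^⊗2:
  [58, 58, 54, 58]
  [87, 54, 43, 22]
  [58, 58, 54, 58]
  [58, 58, 47, 36]
M^⊗3:
  [58, 58, 54, 58]
  [58, 58, 54, 54]
  [58, 58, 54, 58]
  [58, 58, 54, 58]
Key observation: the optimum is the walk 3->1->1->1, with weight 78 min 58 min 58 = 58.
Optimal value attained by: walk 3->1->1->1.
Answer: (M^⊗3)[3][1] = 58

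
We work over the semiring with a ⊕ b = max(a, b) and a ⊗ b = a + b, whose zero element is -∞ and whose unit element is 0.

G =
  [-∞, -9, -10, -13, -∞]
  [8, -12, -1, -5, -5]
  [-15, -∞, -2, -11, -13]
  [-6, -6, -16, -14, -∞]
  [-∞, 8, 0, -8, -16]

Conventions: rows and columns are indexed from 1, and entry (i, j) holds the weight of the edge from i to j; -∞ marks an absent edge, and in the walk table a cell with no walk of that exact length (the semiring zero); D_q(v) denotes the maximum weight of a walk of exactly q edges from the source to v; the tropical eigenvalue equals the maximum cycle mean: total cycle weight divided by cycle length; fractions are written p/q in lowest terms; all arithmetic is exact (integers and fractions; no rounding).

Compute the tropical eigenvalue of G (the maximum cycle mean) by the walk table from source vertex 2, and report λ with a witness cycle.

q=0: [-∞, 0, -∞, -∞, -∞]
q=1: [8, -12, -1, -5, -5]
q=2: [-4, 3, -2, -5, -14]
q=3: [11, -6, 2, -2, -2]
q=4: [2, 6, 1, -2, -11]
q=5: [14, -3, 5, 1, 1]
Optimal cycle mean attained by: cycle 2->5->2, total (-5) + 8, length 2.
Answer: λ = 3/2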